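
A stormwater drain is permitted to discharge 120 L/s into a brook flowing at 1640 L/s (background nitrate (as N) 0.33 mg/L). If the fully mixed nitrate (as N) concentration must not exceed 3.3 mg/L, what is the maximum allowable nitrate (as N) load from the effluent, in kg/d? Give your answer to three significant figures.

Mass balance at the limit: 1640·0.3300 + 120.0·Cₑ = 1760·3.3 → Cₑ = 43.89 mg/L.
120.0 L/s = 0.1200 m³/s. Load = 0.1200 m³/s × 43.89 g/m³ × 86 400 s/d = 455.1 kg/d.

455 kg/d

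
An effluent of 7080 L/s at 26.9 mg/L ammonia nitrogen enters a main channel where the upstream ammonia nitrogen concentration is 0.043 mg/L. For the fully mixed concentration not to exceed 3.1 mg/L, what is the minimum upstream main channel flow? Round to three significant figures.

Set C_mix = 3.1: (Q·0.04300 + 7080·26.90) / (Q + 7080) = 3.1
→ Q = 7080·(26.90 − 3.1)/(3.1 − 0.04300) = 55120 L/s.

55100 L/s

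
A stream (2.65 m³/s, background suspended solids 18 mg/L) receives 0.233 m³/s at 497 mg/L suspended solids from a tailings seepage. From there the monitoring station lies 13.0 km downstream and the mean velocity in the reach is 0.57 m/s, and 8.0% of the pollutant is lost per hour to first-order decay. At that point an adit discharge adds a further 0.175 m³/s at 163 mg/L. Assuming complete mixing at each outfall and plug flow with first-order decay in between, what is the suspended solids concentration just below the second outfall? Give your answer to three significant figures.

Flow-weighted average: C = (2.650·18.00 + 0.2330·497.0) / 2.883 = 163.5/2.883 = 56.71 mg/L; combined flow 2.883 m³/s.
Travel time t = 13.0·1000 / 0.57 = 22810 s = 6.335 h.
8.0%/h lost → k = −ln(1 − 0.08) = 0.08338 h⁻¹.
Applying C = C₀e^(−kt): 56.71 × 0.5896 = 33.44 mg/L.
At the second outfall, C = (2.883·33.44 + 0.1750·163.0) / (2.883 + 0.1750) = 40.85 mg/L.

40.9 mg/L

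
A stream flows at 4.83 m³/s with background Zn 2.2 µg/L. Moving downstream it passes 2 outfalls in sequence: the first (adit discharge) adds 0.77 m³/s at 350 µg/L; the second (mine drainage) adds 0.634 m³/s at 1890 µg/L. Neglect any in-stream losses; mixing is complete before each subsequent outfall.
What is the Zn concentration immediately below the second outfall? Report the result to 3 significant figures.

237 µg/L

After outfall 1: Q = 4.830 + 0.7700 = 5.600 m³/s; C = (4.830·2.200 + 0.7700·350.0)/5.600 = 50.02 µg/L.
After outfall 2: Q = 5.600 + 0.6340 = 6.234 m³/s; C = (5.600·50.02 + 0.6340·1890)/6.234 = 237.1 µg/L.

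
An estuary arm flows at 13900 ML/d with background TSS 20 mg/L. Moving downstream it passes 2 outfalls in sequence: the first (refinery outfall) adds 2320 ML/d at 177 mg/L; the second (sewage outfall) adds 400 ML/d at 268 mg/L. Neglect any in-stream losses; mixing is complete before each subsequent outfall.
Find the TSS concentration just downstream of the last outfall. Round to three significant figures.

47.9 mg/L

Below outfall 1: Q → 16220 ML/d, C = (13900·20.00 + 2320·177.0)/16220 = 42.46 mg/L.
Below outfall 2: Q → 16620 ML/d, C = (16220·42.46 + 400.0·268.0)/16620 = 47.88 mg/L.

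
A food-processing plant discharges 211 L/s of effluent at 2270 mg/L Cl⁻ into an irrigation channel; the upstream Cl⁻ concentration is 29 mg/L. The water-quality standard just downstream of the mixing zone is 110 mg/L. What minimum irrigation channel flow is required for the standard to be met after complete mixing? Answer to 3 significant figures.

5630 L/s

Set C_mix = 110: (Q·29.00 + 211.0·2270) / (Q + 211.0) = 110
→ Q = 211.0·(2270 − 110)/(110 − 29.00) = 5627 L/s.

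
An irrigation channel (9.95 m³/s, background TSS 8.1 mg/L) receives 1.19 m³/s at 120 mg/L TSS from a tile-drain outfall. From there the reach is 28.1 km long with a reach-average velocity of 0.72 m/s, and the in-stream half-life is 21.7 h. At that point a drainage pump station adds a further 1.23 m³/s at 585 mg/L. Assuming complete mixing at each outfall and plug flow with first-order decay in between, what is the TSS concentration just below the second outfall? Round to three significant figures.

Mixed concentration C = ΣQC/ΣQ = (9.950·8.100 + 1.190·120.0) / 11.14 = 223.4/11.14 = 20.05 mg/L; combined flow 11.14 m³/s.
Travel time t = 28.1·1000 / 0.72 = 39030 s = 10.84 h.
Half-life 21.7 h → k = ln 2 / 21.7 = 0.03194 h⁻¹ = 0.7666 d⁻¹.
First-order decay: C = 20.05·exp(−k·t) = 20.05·0.7073 = 14.18 mg/L.
At the second outfall, C = (11.14·14.18 + 1.230·585.0) / (11.14 + 1.230) = 70.94 mg/L.

70.9 mg/L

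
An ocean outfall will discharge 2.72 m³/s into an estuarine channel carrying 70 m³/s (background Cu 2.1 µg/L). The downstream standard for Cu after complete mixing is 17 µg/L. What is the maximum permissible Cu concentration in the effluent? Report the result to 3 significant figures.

At the limit, (Qr·Cr + Qe·Cₑ)/(Qr + Qe) = 17:
Cₑ = (72.72·17 − 70.00·2.100) / 2.720 = 400.5 µg/L.

400 µg/L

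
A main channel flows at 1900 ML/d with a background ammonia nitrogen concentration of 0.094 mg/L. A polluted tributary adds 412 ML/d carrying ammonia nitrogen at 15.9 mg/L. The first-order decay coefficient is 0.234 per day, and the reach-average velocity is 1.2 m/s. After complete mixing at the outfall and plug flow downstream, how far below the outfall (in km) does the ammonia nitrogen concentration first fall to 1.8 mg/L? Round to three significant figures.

Mass balance: C = (1900·0.09400 + 412.0·15.90) / 2312 = 6729/2312 = 2.911 mg/L.
Set 2.911·exp(−k·t) = 1.8 → t = ln(2.911/1.8)/k = 177400 s = 49.29 h.
Distance = v·t = 1.2·177400 = 212900 m = 212.9 km.

213 km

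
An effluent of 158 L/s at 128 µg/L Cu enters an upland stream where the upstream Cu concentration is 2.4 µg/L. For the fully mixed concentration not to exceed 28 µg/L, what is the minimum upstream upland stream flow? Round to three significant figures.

617 L/s

Set C_mix = 28: (Q·2.400 + 158.0·128.0) / (Q + 158.0) = 28
→ Q = 158.0·(128.0 − 28)/(28 − 2.400) = 617.2 L/s.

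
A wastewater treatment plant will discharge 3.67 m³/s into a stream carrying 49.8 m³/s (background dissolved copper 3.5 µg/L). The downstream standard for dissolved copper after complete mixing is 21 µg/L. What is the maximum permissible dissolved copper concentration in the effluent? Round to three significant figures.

258 µg/L

At the limit, (Qr·Cr + Qe·Cₑ)/(Qr + Qe) = 21:
Cₑ = (53.47·21 − 49.80·3.500) / 3.670 = 258.5 µg/L.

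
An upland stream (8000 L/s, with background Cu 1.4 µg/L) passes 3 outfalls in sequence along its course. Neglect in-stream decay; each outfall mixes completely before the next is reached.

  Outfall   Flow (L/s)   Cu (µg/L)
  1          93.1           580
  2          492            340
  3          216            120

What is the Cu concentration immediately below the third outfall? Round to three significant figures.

Outfall 1: combined Q = 8093 L/s; C = (8000·1.400 + 93.10·580.0)/8093 = 8.056 µg/L.
Outfall 2: combined Q = 8585 L/s; C = (8093·8.056 + 492.0·340.0)/8585 = 27.08 µg/L.
Outfall 3: combined Q = 8801 L/s; C = (8585·27.08 + 216.0·120.0)/8801 = 29.36 µg/L.

29.4 µg/L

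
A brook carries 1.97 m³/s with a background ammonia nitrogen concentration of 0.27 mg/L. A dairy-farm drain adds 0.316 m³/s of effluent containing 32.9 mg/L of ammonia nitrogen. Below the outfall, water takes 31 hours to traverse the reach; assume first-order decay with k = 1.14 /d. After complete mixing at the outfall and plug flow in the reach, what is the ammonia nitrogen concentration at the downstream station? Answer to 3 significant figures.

Conservation of mass: C = (1.970·0.2700 + 0.3160·32.90) / 2.286 = 10.93/2.286 = 4.781 mg/L.
Decay over the reach: 4.781·exp(−kt) = 4.781·0.2294 = 1.096 mg/L.

1.10 mg/L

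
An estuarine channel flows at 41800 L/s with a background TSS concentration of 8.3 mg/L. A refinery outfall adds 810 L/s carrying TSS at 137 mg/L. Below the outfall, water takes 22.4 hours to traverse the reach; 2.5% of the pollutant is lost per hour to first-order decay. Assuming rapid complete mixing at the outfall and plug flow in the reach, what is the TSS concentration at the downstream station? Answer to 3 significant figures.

Conservation of mass: C = (41800·8.300 + 810.0·137.0) / 42610 = 457900/42610 = 10.75 mg/L.
2.5%/h lost → k = −ln(1 − 0.025) = 0.02532 h⁻¹.
After decay, C = 10.75 × e^(−kt) = 10.75 × 0.5672 = 6.095 mg/L.

6.09 mg/L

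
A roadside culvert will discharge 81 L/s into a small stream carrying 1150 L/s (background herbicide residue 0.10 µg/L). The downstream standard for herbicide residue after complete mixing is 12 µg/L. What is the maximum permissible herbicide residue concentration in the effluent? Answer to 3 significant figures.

At the limit, (Qr·Cr + Qe·Cₑ)/(Qr + Qe) = 12:
Cₑ = (1231·12 − 1150·0.1000) / 81.00 = 181.0 µg/L.

181 µg/L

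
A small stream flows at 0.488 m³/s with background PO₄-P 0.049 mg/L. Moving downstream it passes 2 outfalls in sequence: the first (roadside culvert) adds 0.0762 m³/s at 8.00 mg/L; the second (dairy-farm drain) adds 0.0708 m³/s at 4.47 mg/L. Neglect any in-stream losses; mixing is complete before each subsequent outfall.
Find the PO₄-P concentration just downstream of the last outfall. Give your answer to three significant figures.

1.50 mg/L

Outfall 1: combined Q = 0.5642 m³/s; C = (0.4880·0.04900 + 0.07620·8.000)/0.5642 = 1.123 mg/L.
Outfall 2: combined Q = 0.6350 m³/s; C = (0.5642·1.123 + 0.07080·4.470)/0.6350 = 1.496 mg/L.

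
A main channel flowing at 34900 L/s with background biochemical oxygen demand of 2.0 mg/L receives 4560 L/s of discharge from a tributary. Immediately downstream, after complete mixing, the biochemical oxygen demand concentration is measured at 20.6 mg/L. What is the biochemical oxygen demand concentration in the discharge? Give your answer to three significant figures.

163 mg/L

Mass balance: 34900·2.000 + 4560·Cₑ = 39460·20.60
→ Cₑ = (39460·20.60 − 34900·2.000) / 4560 = 163.0 mg/L.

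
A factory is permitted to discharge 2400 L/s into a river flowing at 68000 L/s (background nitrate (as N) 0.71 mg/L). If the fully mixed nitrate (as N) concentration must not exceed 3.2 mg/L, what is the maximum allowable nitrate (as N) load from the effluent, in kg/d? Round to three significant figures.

15300 kg/d

Mass balance at the limit: 68000·0.7100 + 2400·Cₑ = 70400·3.2 → Cₑ = 73.75 mg/L.
2400 L/s = 2.400 m³/s. Load = 2.400 m³/s × 73.75 g/m³ × 86 400 s/d = 15290 kg/d.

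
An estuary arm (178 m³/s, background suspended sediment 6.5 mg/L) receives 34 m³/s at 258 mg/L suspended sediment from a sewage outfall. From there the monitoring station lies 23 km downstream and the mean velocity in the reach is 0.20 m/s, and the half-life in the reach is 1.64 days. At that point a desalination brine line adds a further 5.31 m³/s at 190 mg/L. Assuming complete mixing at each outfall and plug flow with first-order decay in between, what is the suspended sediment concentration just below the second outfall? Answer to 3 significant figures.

After mixing, C = (178.0·6.500 + 34.00·258.0) / 212.0 = 9929/212.0 = 46.83 mg/L; combined flow 212.0 m³/s.
Travel time t = 23·1000 / 0.20 = 115000 s = 31.94 h.
Half-life 1.64 d → k = ln 2 / 1.64 = 0.4227 d⁻¹.
After decay, C = 46.83 × e^(−kt) = 46.83 × 0.5698 = 26.68 mg/L.
Second outfall: C = (212.0·26.68 + 5.310·190.0)/217.3 = 30.67 mg/L.

30.7 mg/L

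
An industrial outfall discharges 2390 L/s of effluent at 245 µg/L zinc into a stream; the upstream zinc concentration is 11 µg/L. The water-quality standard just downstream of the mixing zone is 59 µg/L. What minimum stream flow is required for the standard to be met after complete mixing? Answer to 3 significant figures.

9260 L/s

Set C_mix = 59: (Q·11.00 + 2390·245.0) / (Q + 2390) = 59
→ Q = 2390·(245.0 − 59)/(59 − 11.00) = 9261 L/s.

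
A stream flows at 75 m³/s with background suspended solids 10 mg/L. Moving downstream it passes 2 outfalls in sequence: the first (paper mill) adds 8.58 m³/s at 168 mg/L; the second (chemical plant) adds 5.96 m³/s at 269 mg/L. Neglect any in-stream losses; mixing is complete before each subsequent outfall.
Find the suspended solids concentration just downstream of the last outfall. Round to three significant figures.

After outfall 1: Q = 75.00 + 8.580 = 83.58 m³/s; C = (75.00·10.00 + 8.580·168.0)/83.58 = 26.22 mg/L.
After outfall 2: Q = 83.58 + 5.960 = 89.54 m³/s; C = (83.58·26.22 + 5.960·269.0)/89.54 = 42.38 mg/L.

42.4 mg/L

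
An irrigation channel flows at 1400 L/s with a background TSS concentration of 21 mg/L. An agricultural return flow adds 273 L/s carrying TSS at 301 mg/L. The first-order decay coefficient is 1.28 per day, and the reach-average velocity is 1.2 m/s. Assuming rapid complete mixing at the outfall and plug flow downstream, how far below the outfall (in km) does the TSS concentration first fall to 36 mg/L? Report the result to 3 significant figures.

49.9 km

Conservation of mass: C = (1400·21.00 + 273.0·301.0) / 1673 = 111600/1673 = 66.69 mg/L.
Set 66.69·exp(−k·t) = 36 → t = ln(66.69/36)/k = 41620 s = 11.56 h.
Distance = v·t = 1.2·41620 = 49940 m = 49.94 km.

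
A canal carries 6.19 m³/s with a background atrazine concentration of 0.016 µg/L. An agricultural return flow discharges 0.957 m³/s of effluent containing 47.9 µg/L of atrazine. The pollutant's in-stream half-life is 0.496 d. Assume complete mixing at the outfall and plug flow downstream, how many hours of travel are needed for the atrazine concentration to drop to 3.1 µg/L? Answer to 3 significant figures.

After mixing, C = (6.190·0.01600 + 0.9570·47.90) / 7.147 = 45.94/7.147 = 6.428 µg/L.
Half-life 0.496 d → k = ln 2 / 0.496 = 1.397 d⁻¹.
6.428·exp(−k·t) = 3.1 → t = ln(6.428/3.1)/k = 45090 s = 12.52 h.

12.5 h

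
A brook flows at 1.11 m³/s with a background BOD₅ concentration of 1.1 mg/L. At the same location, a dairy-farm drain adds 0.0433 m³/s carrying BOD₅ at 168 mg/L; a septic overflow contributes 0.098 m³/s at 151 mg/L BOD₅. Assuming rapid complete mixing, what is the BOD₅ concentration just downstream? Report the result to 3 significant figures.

18.6 mg/L

After mixing, C = (1.110·1.100 + 0.04330·168.0 + 0.09800·151.0) / 1.251 = 23.29/1.251 = 18.62 mg/L.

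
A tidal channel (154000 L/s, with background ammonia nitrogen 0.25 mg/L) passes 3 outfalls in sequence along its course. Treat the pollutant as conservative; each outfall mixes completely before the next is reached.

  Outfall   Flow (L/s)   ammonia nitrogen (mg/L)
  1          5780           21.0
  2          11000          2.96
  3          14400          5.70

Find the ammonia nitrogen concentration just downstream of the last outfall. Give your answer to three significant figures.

1.48 mg/L

Outfall 1: combined Q = 159800 L/s; C = (154000·0.2500 + 5780·21.00)/159800 = 1.001 mg/L.
Outfall 2: combined Q = 170800 L/s; C = (159800·1.001 + 11000·2.960)/170800 = 1.127 mg/L.
Outfall 3: combined Q = 185200 L/s; C = (170800·1.127 + 14400·5.700)/185200 = 1.482 mg/L.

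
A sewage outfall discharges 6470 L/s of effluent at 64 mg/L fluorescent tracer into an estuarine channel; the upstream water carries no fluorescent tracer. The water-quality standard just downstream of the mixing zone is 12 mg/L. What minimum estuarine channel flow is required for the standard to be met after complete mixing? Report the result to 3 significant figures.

Set C_mix = 12: (Q·0 + 6470·64.00) / (Q + 6470) = 12
→ Q = 6470·(64.00 − 12)/(12 − 0) = 28040 L/s.

28000 L/s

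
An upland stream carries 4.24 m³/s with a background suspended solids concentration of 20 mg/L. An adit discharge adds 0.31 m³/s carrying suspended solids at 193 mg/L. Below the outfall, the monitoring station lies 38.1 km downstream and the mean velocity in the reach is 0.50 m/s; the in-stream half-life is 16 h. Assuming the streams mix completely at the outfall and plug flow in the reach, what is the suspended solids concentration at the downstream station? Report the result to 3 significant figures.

12.7 mg/L

Conservation of mass: C = (4.240·20.00 + 0.3100·193.0) / 4.550 = 144.6/4.550 = 31.79 mg/L.
Travel time t = 38.1·1000 / 0.50 = 76200 s = 21.17 h.
Half-life 16 h → k = ln 2 / 16 = 0.04332 h⁻¹ = 1.040 d⁻¹.
Applying C = C₀e^(−kt): 31.79 × 0.3997 = 12.71 mg/L.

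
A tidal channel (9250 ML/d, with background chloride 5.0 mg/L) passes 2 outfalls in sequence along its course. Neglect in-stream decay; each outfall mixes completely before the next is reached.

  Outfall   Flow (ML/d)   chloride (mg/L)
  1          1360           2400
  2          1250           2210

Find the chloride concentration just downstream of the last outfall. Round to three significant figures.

After outfall 1: Q = 9250 + 1360 = 10610 ML/d; C = (9250·5.000 + 1360·2400)/10610 = 312.0 mg/L.
After outfall 2: Q = 10610 + 1250 = 11860 ML/d; C = (10610·312.0 + 1250·2210)/11860 = 512.0 mg/L.

512 mg/L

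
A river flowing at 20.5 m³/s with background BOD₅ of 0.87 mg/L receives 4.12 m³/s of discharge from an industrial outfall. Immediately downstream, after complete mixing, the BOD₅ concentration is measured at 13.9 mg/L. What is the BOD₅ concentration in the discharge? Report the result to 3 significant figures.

Mass balance: 20.50·0.8700 + 4.120·Cₑ = 24.62·13.90
→ Cₑ = (24.62·13.90 − 20.50·0.8700) / 4.120 = 78.73 mg/L.

78.7 mg/L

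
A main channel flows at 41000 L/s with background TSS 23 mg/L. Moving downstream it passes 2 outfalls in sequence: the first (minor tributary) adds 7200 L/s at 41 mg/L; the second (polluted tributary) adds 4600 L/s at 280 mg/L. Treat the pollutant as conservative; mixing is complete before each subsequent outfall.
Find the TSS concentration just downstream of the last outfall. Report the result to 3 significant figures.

After outfall 1: Q = 41000 + 7200 = 48200 L/s; C = (41000·23.00 + 7200·41.00)/48200 = 25.69 mg/L.
After outfall 2: Q = 48200 + 4600 = 52800 L/s; C = (48200·25.69 + 4600·280.0)/52800 = 47.84 mg/L.

47.8 mg/L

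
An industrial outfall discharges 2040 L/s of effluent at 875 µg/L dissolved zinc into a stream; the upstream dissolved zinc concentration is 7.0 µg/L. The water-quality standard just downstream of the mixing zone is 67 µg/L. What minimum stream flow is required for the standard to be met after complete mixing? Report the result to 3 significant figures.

27500 L/s

Set C_mix = 67: (Q·7.000 + 2040·875.0) / (Q + 2040) = 67
→ Q = 2040·(875.0 − 67)/(67 − 7.000) = 27470 L/s.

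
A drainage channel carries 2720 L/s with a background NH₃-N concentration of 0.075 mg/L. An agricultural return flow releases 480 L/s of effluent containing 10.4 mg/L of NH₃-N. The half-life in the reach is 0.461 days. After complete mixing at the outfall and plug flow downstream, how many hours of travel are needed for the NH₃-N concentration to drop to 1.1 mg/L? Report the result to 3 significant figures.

Mass balance: C = (2720·0.07500 + 480.0·10.40) / 3200 = 5196/3200 = 1.624 mg/L.
Half-life 0.461 d → k = ln 2 / 0.461 = 1.504 d⁻¹.
1.624·exp(−k·t) = 1.1 → t = ln(1.624/1.1)/k = 22380 s = 6.216 h.

6.22 h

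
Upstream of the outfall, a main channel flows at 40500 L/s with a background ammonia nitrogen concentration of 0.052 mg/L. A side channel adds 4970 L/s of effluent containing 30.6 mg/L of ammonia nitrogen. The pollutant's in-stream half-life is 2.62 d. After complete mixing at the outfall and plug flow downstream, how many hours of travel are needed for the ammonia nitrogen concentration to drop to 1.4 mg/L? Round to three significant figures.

Conservation of mass: C = (40500·0.05200 + 4970·30.60) / 45470 = 154200/45470 = 3.391 mg/L.
Half-life 2.62 d → k = ln 2 / 2.62 = 0.2646 d⁻¹.
3.391·exp(−k·t) = 1.4 → t = ln(3.391/1.4)/k = 288900 s = 80.25 h.

80.3 h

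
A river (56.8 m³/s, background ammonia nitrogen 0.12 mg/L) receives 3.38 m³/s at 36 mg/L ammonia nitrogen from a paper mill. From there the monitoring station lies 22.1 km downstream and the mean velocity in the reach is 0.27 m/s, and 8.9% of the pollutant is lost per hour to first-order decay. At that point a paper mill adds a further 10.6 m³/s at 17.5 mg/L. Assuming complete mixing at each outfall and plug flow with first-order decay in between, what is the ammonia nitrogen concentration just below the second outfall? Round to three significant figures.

Mixed concentration C = ΣQC/ΣQ = (56.80·0.1200 + 3.380·36.00) / 60.18 = 128.5/60.18 = 2.135 mg/L; combined flow 60.18 m³/s.
Travel time t = 22.1·1000 / 0.27 = 81850 s = 22.74 h.
8.9%/h lost → k = −ln(1 − 0.089) = 0.09321 h⁻¹.
Applying C = C₀e^(−kt): 2.135 × 0.1201 = 0.2565 mg/L.
At the second outfall, C = (60.18·0.2565 + 10.60·17.50) / (60.18 + 10.60) = 2.839 mg/L.

2.84 mg/L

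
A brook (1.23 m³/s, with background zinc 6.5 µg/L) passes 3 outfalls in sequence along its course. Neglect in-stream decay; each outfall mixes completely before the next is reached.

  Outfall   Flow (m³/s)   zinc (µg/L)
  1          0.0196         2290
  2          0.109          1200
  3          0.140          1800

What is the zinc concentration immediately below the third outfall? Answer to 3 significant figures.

291 µg/L

Below outfall 1: Q → 1.250 m³/s, C = (1.230·6.500 + 0.01960·2290)/1.250 = 42.32 µg/L.
Below outfall 2: Q → 1.359 m³/s, C = (1.250·42.32 + 0.1090·1200)/1.359 = 135.2 µg/L.
Below outfall 3: Q → 1.499 m³/s, C = (1.359·135.2 + 0.1400·1800)/1.499 = 290.7 µg/L.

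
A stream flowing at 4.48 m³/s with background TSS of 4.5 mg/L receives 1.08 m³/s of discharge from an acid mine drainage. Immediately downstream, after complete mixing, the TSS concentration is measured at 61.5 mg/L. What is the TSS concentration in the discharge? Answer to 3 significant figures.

298 mg/L

Mass balance: 4.480·4.500 + 1.080·Cₑ = 5.560·61.50
→ Cₑ = (5.560·61.50 − 4.480·4.500) / 1.080 = 297.9 mg/L.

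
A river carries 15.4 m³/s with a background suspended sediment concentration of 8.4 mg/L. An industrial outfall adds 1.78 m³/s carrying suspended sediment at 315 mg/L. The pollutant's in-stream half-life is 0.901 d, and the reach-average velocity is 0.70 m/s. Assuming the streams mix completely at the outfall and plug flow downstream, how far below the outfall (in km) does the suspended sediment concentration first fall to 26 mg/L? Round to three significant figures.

34.2 km

After mixing, C = (15.40·8.400 + 1.780·315.0) / 17.18 = 690.1/17.18 = 40.17 mg/L.
Half-life 0.901 d → k = ln 2 / 0.901 = 0.7693 d⁻¹.
Set 40.17·exp(−k·t) = 26 → t = ln(40.17/26)/k = 48850 s = 13.57 h.
Distance = v·t = 0.70·48850 = 34190 m = 34.19 km.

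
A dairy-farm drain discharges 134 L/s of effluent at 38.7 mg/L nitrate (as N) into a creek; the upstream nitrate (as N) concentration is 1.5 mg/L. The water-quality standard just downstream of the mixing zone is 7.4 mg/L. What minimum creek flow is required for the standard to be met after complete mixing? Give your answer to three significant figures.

711 L/s

Set C_mix = 7.4: (Q·1.500 + 134.0·38.70) / (Q + 134.0) = 7.4
→ Q = 134.0·(38.70 − 7.4)/(7.4 − 1.500) = 710.9 L/s.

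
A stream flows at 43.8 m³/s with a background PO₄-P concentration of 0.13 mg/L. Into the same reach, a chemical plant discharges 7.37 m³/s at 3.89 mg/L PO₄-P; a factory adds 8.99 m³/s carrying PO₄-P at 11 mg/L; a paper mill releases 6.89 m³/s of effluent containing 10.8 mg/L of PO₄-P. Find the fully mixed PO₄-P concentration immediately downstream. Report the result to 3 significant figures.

Mass balance: C = (43.80·0.1300 + 7.370·3.890 + 8.990·11.00 + 6.890·10.80) / 67.05 = 207.7/67.05 = 3.097 mg/L.

3.10 mg/L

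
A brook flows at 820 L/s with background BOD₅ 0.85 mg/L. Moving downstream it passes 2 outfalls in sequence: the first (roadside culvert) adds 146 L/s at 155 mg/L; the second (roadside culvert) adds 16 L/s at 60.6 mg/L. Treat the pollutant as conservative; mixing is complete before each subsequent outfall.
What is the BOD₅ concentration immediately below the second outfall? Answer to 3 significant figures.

Below outfall 1: Q → 966.0 L/s, C = (820.0·0.8500 + 146.0·155.0)/966.0 = 24.15 mg/L.
Below outfall 2: Q → 982.0 L/s, C = (966.0·24.15 + 16.00·60.60)/982.0 = 24.74 mg/L.

24.7 mg/L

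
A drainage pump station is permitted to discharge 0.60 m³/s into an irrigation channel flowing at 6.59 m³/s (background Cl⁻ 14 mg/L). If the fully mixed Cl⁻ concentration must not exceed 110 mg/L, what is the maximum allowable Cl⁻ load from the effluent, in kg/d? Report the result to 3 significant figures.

Mass balance at the limit: 6.590·14.00 + 0.6000·Cₑ = 7.190·110 → Cₑ = 1164 mg/L.
Load = 0.6000 m³/s × 1164 g/m³ × 86 400 s/d = 60360 kg/d.

60400 kg/d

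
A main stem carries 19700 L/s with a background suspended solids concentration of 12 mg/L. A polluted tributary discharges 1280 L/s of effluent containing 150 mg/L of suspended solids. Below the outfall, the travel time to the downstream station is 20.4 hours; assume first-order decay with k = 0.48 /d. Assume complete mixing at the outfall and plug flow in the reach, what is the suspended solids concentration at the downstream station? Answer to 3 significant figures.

Flow-weighted average: C = (19700·12.00 + 1280·150.0) / 20980 = 428400/20980 = 20.42 mg/L.
Applying C = C₀e^(−kt): 20.42 × 0.6650 = 13.58 mg/L.

13.6 mg/L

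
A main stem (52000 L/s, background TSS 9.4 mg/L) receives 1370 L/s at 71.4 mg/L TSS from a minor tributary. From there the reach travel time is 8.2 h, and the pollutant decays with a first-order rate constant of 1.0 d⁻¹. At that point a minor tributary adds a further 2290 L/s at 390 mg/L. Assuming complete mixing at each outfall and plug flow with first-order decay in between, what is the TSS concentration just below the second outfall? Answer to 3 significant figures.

23.5 mg/L

Flow-weighted average: C = (52000·9.400 + 1370·71.40) / 53370 = 586600/53370 = 10.99 mg/L; combined flow 53370 L/s.
Decay over the reach: 10.99·exp(−kt) = 10.99·0.7106 = 7.810 mg/L.
Second outfall: C = (53370·7.810 + 2290·390.0)/55660 = 23.53 mg/L.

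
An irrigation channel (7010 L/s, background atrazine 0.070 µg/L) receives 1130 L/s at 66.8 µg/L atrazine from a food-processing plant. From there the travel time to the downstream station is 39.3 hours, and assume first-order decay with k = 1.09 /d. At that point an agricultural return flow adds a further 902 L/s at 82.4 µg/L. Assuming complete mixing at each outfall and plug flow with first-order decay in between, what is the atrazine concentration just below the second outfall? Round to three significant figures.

9.63 µg/L

Conservation of mass: C = (7010·0.07000 + 1130·66.80) / 8140 = 75970/8140 = 9.334 µg/L; combined flow 8140 L/s.
First-order decay: C = 9.334·exp(−k·t) = 9.334·0.1678 = 1.566 µg/L.
Second outfall: C = (8140·1.566 + 902.0·82.40)/9042 = 9.630 µg/L.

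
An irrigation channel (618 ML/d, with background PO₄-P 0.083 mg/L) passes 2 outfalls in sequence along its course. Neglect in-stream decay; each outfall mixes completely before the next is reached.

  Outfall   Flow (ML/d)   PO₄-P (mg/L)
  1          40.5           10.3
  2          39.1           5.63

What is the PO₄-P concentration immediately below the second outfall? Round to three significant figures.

After outfall 1: Q = 618.0 + 40.50 = 658.5 ML/d; C = (618.0·0.08300 + 40.50·10.30)/658.5 = 0.7114 mg/L.
After outfall 2: Q = 658.5 + 39.10 = 697.6 ML/d; C = (658.5·0.7114 + 39.10·5.630)/697.6 = 0.9871 mg/L.

0.987 mg/L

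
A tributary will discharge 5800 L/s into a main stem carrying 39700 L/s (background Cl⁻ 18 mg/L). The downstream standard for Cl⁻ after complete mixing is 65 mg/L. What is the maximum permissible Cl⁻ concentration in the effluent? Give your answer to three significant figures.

At the limit, (Qr·Cr + Qe·Cₑ)/(Qr + Qe) = 65:
Cₑ = (45500·65 − 39700·18.00) / 5800 = 386.7 mg/L.

387 mg/L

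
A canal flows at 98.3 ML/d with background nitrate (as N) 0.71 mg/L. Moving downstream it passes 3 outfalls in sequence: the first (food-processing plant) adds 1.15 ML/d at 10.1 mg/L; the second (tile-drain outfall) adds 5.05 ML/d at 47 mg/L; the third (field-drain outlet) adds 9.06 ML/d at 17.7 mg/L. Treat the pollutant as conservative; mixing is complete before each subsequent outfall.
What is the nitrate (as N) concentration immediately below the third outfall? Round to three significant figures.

Below outfall 1: Q → 99.45 ML/d, C = (98.30·0.7100 + 1.150·10.10)/99.45 = 0.8186 mg/L.
Below outfall 2: Q → 104.5 ML/d, C = (99.45·0.8186 + 5.050·47.00)/104.5 = 3.050 mg/L.
Below outfall 3: Q → 113.6 ML/d, C = (104.5·3.050 + 9.060·17.70)/113.6 = 4.219 mg/L.

4.22 mg/L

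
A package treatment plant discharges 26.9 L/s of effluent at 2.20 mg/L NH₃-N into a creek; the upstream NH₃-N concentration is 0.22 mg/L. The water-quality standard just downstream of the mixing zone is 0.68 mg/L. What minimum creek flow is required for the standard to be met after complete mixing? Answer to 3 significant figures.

88.9 L/s

Set C_mix = 0.68: (Q·0.2200 + 26.90·2.200) / (Q + 26.90) = 0.68
→ Q = 26.90·(2.200 − 0.68)/(0.68 − 0.2200) = 88.89 L/s.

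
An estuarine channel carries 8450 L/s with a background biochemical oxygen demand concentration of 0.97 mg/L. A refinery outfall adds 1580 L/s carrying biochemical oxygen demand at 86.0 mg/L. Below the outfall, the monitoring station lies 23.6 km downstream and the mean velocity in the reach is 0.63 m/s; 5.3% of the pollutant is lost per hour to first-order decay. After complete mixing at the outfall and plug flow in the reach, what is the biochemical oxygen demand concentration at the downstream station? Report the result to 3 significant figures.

8.15 mg/L

After mixing, C = (8450·0.9700 + 1580·86.00) / 10030 = 144100/10030 = 14.36 mg/L.
Travel time t = 23.6·1000 / 0.63 = 37460 s = 10.41 h.
5.3%/h lost → k = −ln(1 − 0.053) = 0.05446 h⁻¹.
Applying C = C₀e^(−kt): 14.36 × 0.5674 = 8.151 mg/L.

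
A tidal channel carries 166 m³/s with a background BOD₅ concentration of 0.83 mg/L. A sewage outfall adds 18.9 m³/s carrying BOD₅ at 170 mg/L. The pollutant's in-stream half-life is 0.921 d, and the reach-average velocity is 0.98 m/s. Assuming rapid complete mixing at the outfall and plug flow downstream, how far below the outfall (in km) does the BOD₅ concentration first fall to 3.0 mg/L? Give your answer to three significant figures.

202 km

Conservation of mass: C = (166.0·0.8300 + 18.90·170.0) / 184.9 = 3351/184.9 = 18.12 mg/L.
Half-life 0.921 d → k = ln 2 / 0.921 = 0.7526 d⁻¹.
Set 18.12·exp(−k·t) = 3.0 → t = ln(18.12/3.0)/k = 206500 s = 57.35 h.
Distance = v·t = 0.98·206500 = 202300 m = 202.3 km.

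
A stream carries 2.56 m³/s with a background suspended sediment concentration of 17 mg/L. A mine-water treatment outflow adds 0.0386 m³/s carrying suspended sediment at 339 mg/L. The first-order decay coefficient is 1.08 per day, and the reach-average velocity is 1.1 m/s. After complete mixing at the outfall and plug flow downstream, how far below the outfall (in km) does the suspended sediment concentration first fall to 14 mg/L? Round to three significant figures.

38.9 km

After mixing, C = (2.560·17.00 + 0.03860·339.0) / 2.599 = 56.61/2.599 = 21.78 mg/L.
Set 21.78·exp(−k·t) = 14 → t = ln(21.78/14)/k = 35370 s = 9.824 h.
Distance = v·t = 1.1·35370 = 38900 m = 38.90 km.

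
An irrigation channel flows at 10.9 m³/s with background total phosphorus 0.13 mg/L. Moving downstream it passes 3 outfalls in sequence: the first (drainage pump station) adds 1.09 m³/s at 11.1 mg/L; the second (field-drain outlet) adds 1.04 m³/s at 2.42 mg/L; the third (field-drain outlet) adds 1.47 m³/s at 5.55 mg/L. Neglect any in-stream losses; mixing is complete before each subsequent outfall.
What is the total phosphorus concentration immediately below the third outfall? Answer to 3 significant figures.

Outfall 1: combined Q = 11.99 m³/s; C = (10.90·0.1300 + 1.090·11.10)/11.99 = 1.127 mg/L.
Outfall 2: combined Q = 13.03 m³/s; C = (11.99·1.127 + 1.040·2.420)/13.03 = 1.230 mg/L.
Outfall 3: combined Q = 14.50 m³/s; C = (13.03·1.230 + 1.470·5.550)/14.50 = 1.668 mg/L.

1.67 mg/L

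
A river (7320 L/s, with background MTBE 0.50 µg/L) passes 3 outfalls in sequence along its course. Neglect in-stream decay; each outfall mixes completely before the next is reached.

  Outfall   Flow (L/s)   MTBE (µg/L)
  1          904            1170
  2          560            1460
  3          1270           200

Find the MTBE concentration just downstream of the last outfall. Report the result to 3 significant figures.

Outfall 1: combined Q = 8224 L/s; C = (7320·0.5000 + 904.0·1170)/8224 = 129.1 µg/L.
Outfall 2: combined Q = 8784 L/s; C = (8224·129.1 + 560.0·1460)/8784 = 213.9 µg/L.
Outfall 3: combined Q = 10050 L/s; C = (8784·213.9 + 1270·200.0)/10050 = 212.1 µg/L.

212 µg/L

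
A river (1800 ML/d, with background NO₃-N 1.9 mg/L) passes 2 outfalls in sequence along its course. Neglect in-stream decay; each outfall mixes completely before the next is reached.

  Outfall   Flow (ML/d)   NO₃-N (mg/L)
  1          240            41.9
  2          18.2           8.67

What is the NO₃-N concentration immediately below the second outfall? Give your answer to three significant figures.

Outfall 1: combined Q = 2040 ML/d; C = (1800·1.900 + 240.0·41.90)/2040 = 6.606 mg/L.
Outfall 2: combined Q = 2058 ML/d; C = (2040·6.606 + 18.20·8.670)/2058 = 6.624 mg/L.

6.62 mg/L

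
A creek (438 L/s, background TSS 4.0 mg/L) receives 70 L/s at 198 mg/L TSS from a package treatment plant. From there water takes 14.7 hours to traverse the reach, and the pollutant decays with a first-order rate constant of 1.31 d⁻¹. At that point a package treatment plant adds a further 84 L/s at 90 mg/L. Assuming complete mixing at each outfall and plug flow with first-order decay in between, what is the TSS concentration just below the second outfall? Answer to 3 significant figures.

Conservation of mass: C = (438.0·4.000 + 70.00·198.0) / 508.0 = 15610/508.0 = 30.73 mg/L; combined flow 508.0 L/s.
First-order decay: C = 30.73·exp(−k·t) = 30.73·0.4483 = 13.78 mg/L.
At the second outfall, C = (508.0·13.78 + 84.00·90.00) / (508.0 + 84.00) = 24.59 mg/L.

24.6 mg/L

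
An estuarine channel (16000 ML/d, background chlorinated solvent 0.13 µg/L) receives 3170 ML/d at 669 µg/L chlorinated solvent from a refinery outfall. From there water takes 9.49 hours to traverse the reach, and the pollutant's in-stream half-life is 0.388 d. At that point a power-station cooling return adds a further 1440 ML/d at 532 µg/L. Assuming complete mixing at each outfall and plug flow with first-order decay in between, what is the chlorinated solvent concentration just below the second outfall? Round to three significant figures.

After mixing, C = (16000·0.1300 + 3170·669.0) / 19170 = 2123000/19170 = 110.7 µg/L; combined flow 19170 ML/d.
Half-life 0.388 d → k = ln 2 / 0.388 = 1.786 d⁻¹.
First-order decay: C = 110.7·exp(−k·t) = 110.7·0.4934 = 54.64 µg/L.
At the second outfall, C = (19170·54.64 + 1440·532.0) / (19170 + 1440) = 87.99 µg/L.

88.0 µg/L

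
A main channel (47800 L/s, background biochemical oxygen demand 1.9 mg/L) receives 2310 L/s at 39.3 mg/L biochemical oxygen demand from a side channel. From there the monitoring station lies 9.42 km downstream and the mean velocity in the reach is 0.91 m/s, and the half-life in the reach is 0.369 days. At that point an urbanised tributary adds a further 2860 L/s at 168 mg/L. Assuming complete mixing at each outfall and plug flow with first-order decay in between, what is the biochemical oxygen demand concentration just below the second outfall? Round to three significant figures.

11.8 mg/L

Mixed concentration C = ΣQC/ΣQ = (47800·1.900 + 2310·39.30) / 50110 = 181600/50110 = 3.624 mg/L; combined flow 50110 L/s.
Travel time t = 9.42·1000 / 0.91 = 10350 s = 2.875 h.
Half-life 0.369 d → k = ln 2 / 0.369 = 1.878 d⁻¹.
First-order decay: C = 3.624·exp(−k·t) = 3.624·0.7985 = 2.894 mg/L.
Second outfall: C = (50110·2.894 + 2860·168.0)/52970 = 11.81 mg/L.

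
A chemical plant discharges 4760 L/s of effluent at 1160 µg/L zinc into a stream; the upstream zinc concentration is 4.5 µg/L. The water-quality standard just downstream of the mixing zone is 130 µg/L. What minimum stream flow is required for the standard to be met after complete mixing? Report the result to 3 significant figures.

39100 L/s

Set C_mix = 130: (Q·4.500 + 4760·1160) / (Q + 4760) = 130
→ Q = 4760·(1160 − 130)/(130 − 4.500) = 39070 L/s.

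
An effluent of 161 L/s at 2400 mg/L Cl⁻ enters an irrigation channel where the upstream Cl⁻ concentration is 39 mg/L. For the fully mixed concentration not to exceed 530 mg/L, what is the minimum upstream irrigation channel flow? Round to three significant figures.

Set C_mix = 530: (Q·39.00 + 161.0·2400) / (Q + 161.0) = 530
→ Q = 161.0·(2400 − 530)/(530 − 39.00) = 613.2 L/s.

613 L/s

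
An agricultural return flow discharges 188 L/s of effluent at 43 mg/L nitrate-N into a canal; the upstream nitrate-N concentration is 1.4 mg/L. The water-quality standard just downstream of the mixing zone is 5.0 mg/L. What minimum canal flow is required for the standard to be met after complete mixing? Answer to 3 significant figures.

1980 L/s

Set C_mix = 5.0: (Q·1.400 + 188.0·43.00) / (Q + 188.0) = 5.0
→ Q = 188.0·(43.00 − 5.0)/(5.0 − 1.400) = 1984 L/s.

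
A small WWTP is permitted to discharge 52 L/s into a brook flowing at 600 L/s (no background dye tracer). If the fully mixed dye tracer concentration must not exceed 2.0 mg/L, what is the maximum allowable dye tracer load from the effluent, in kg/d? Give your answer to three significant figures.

113 kg/d

Mass balance at the limit: 600.0·0 + 52.00·Cₑ = 652.0·2.0 → Cₑ = 25.08 mg/L.
52.00 L/s = 0.05200 m³/s. Load = 0.05200 m³/s × 25.08 g/m³ × 86 400 s/d = 112.7 kg/d.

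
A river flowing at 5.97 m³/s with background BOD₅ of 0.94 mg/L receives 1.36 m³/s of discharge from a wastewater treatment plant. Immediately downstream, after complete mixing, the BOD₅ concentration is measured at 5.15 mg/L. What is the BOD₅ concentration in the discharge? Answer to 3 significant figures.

Mass balance: 5.970·0.9400 + 1.360·Cₑ = 7.330·5.150
→ Cₑ = (7.330·5.150 − 5.970·0.9400) / 1.360 = 23.63 mg/L.

23.6 mg/L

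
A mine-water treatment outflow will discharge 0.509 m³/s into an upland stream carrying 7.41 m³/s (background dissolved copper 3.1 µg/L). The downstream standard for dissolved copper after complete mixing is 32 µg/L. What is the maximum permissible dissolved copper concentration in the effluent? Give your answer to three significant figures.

453 µg/L

At the limit, (Qr·Cr + Qe·Cₑ)/(Qr + Qe) = 32:
Cₑ = (7.919·32 − 7.410·3.100) / 0.5090 = 452.7 µg/L.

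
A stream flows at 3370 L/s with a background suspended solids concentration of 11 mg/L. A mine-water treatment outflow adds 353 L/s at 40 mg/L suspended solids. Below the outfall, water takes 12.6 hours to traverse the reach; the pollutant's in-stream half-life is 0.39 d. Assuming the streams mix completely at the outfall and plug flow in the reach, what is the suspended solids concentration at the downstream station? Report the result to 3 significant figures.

After mixing, C = (3370·11.00 + 353.0·40.00) / 3723 = 51190/3723 = 13.75 mg/L.
Half-life 0.39 d → k = ln 2 / 0.39 = 1.777 d⁻¹.
Applying C = C₀e^(−kt): 13.75 × 0.3933 = 5.408 mg/L.

5.41 mg/L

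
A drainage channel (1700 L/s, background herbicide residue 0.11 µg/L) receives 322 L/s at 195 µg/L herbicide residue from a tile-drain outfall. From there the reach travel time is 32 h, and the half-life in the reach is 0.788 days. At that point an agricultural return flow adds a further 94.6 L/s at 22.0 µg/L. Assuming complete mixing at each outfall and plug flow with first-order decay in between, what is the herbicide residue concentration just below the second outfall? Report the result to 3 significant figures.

Conservation of mass: C = (1700·0.1100 + 322.0·195.0) / 2022 = 62980/2022 = 31.15 µg/L; combined flow 2022 L/s.
Half-life 0.788 d → k = ln 2 / 0.788 = 0.8796 d⁻¹.
Decay over the reach: 31.15·exp(−kt) = 31.15·0.3095 = 9.639 µg/L.
At the second outfall, C = (2022·9.639 + 94.60·22.00) / (2022 + 94.60) = 10.19 µg/L.

10.2 µg/L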